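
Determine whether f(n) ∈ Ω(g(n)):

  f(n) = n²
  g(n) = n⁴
False

f(n) = n² is O(n²), and g(n) = n⁴ is O(n⁴).
Since O(n²) grows slower than O(n⁴), f(n) = Ω(g(n)) is false.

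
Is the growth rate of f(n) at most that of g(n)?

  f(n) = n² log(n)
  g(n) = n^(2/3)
False

f(n) = n² log(n) is O(n² log n), and g(n) = n^(2/3) is O(n^(2/3)).
Since O(n² log n) grows faster than O(n^(2/3)), f(n) = O(g(n)) is false.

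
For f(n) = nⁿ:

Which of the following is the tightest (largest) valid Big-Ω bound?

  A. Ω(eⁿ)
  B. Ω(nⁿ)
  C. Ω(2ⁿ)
B

f(n) = nⁿ is Ω(nⁿ).
All listed options are valid Big-Ω bounds (lower bounds),
but Ω(nⁿ) is the tightest (largest valid bound).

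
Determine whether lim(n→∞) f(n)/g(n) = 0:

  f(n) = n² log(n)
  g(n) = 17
False

f(n) = n² log(n) is O(n² log n), and g(n) = 17 is O(1).
Since O(n² log n) grows faster than or equal to O(1), f(n) = o(g(n)) is false.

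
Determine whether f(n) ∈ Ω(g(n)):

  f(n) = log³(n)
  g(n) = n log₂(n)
False

f(n) = log³(n) is O(log³ n), and g(n) = n log₂(n) is O(n log n).
Since O(log³ n) grows slower than O(n log n), f(n) = Ω(g(n)) is false.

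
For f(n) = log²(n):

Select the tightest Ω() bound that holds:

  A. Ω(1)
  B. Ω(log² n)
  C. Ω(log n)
B

f(n) = log²(n) is Ω(log² n).
All listed options are valid Big-Ω bounds (lower bounds),
but Ω(log² n) is the tightest (largest valid bound).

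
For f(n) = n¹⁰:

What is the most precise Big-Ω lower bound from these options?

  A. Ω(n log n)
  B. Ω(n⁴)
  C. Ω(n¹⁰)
C

f(n) = n¹⁰ is Ω(n¹⁰).
All listed options are valid Big-Ω bounds (lower bounds),
but Ω(n¹⁰) is the tightest (largest valid bound).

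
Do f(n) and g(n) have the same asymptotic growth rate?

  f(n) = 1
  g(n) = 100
True

f(n) = 1 and g(n) = 100 are both O(1).
Since they have the same asymptotic growth rate, f(n) = Θ(g(n)) is true.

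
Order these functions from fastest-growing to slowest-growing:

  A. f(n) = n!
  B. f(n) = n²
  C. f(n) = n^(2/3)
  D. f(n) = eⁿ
A > D > B > C

Comparing growth rates:
A = n! is O(n!)
D = eⁿ is O(eⁿ)
B = n² is O(n²)
C = n^(2/3) is O(n^(2/3))

Therefore, the order from fastest to slowest is: A > D > B > C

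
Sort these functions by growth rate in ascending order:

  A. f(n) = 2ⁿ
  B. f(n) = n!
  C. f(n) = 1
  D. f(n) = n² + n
C < D < A < B

Comparing growth rates:
C = 1 is O(1)
D = n² + n is O(n²)
A = 2ⁿ is O(2ⁿ)
B = n! is O(n!)

Therefore, the order from slowest to fastest is: C < D < A < B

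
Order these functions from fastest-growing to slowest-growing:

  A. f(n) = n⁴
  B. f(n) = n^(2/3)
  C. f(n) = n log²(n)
A > C > B

Comparing growth rates:
A = n⁴ is O(n⁴)
C = n log²(n) is O(n log² n)
B = n^(2/3) is O(n^(2/3))

Therefore, the order from fastest to slowest is: A > C > B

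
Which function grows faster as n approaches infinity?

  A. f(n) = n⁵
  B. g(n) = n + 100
A

f(n) = n⁵ is O(n⁵), while g(n) = n + 100 is O(n).
Since O(n⁵) grows faster than O(n), f(n) dominates.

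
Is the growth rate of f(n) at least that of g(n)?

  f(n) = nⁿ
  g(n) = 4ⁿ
True

f(n) = nⁿ is O(nⁿ), and g(n) = 4ⁿ is O(4ⁿ).
Since O(nⁿ) grows at least as fast as O(4ⁿ), f(n) = Ω(g(n)) is true.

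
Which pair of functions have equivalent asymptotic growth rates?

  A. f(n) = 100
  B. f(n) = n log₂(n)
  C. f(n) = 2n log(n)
B and C

Examining each function:
  A. 100 is O(1)
  B. n log₂(n) is O(n log n)
  C. 2n log(n) is O(n log n)

Functions B and C both have the same complexity class.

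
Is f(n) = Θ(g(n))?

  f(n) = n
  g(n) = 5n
True

f(n) = n and g(n) = 5n are both O(n).
Since they have the same asymptotic growth rate, f(n) = Θ(g(n)) is true.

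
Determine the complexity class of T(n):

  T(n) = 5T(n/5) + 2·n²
Θ(n²)

Master Theorem: a = 5, b = 5, f(n) = 2·n².
Compute the critical exponent d = log₅(5) = 1.
Compare f(n) = Θ(n²) against n^d:
  k = 2 > d = 1, so f(n) = Ω(n^(d+ε)) — Case 3.
  Regularity: a·(n/b)^2/n^2 = a/b^2 = 5/25 < 1 ✓.
  The top-level work dominates: T(n) = Θ(f(n)) = Θ(n²).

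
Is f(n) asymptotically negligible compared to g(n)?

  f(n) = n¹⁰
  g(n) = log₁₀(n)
False

f(n) = n¹⁰ is O(n¹⁰), and g(n) = log₁₀(n) is O(log n).
Since O(n¹⁰) grows faster than or equal to O(log n), f(n) = o(g(n)) is false.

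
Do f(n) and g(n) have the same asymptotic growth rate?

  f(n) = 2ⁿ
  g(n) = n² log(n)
False

f(n) = 2ⁿ is O(2ⁿ), and g(n) = n² log(n) is O(n² log n).
Since they have different growth rates, f(n) = Θ(g(n)) is false.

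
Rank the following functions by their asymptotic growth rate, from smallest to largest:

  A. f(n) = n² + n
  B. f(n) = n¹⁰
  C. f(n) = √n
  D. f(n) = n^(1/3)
D < C < A < B

Comparing growth rates:
D = n^(1/3) is O(n^(1/3))
C = √n is O(√n)
A = n² + n is O(n²)
B = n¹⁰ is O(n¹⁰)

Therefore, the order from slowest to fastest is: D < C < A < B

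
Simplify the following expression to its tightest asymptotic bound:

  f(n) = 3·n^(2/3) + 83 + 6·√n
Θ(n^(2/3))

Order the terms by growth rate: 83 ≺ 6·√n ≺ 3·n^(2/3).
The fastest-growing term 3·n^(2/3) dominates as n → ∞; dropping its constant factor gives Θ(n^(2/3)).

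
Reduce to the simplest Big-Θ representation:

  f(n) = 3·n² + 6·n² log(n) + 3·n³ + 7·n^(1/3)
Θ(n³)

Order the terms by growth rate: 7·n^(1/3) ≺ 3·n² ≺ 6·n² log(n) ≺ 3·n³.
The fastest-growing term 3·n³ dominates as n → ∞; dropping its constant factor gives Θ(n³).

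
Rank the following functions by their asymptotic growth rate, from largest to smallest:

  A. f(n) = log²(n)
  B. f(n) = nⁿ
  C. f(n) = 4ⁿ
B > C > A

Comparing growth rates:
B = nⁿ is O(nⁿ)
C = 4ⁿ is O(4ⁿ)
A = log²(n) is O(log² n)

Therefore, the order from fastest to slowest is: B > C > A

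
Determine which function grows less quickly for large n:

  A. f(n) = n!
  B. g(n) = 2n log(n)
B

f(n) = n! is O(n!), while g(n) = 2n log(n) is O(n log n).
Since O(n log n) grows slower than O(n!), g(n) is dominated.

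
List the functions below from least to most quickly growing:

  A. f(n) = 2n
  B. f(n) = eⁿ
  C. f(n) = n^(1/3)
C < A < B

Comparing growth rates:
C = n^(1/3) is O(n^(1/3))
A = 2n is O(n)
B = eⁿ is O(eⁿ)

Therefore, the order from slowest to fastest is: C < A < B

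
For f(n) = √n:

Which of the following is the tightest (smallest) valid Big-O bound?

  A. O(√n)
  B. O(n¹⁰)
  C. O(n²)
A

f(n) = √n is O(√n).
All listed options are valid Big-O bounds (upper bounds),
but O(√n) is the tightest (smallest valid bound).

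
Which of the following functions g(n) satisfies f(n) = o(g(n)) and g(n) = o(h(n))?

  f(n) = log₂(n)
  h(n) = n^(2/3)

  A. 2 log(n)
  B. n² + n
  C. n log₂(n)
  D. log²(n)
D

We need g(n) with log₂(n) = o(g(n)) and g(n) = o(n^(2/3)), i.e. O(log n) ≺ g ≺ O(n^(2/3)).
Check each option:
  A. 2 log(n) — O(log n) does not grow strictly faster than f(n)
  B. n² + n — O(n²) does not grow strictly slower than h(n)
  C. n log₂(n) — O(n log n) does not grow strictly slower than h(n)
  D. log²(n) — O(log² n) is strictly between O(log n) and O(n^(2/3)) ✓

Only option D (log²(n)) lies strictly between.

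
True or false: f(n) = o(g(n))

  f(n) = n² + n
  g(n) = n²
False

f(n) = n² + n is O(n²), and g(n) = n² is O(n²).
Since they have the same growth rate, f(n) = o(g(n)) is false.
(f = o(g) requires f to grow strictly slower, not equal.)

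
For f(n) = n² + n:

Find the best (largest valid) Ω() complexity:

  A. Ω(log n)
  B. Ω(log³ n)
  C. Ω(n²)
C

f(n) = n² + n is Ω(n²).
All listed options are valid Big-Ω bounds (lower bounds),
but Ω(n²) is the tightest (largest valid bound).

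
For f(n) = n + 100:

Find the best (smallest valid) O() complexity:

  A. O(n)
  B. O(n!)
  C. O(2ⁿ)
A

f(n) = n + 100 is O(n).
All listed options are valid Big-O bounds (upper bounds),
but O(n) is the tightest (smallest valid bound).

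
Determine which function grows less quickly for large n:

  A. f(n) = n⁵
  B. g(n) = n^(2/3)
B

f(n) = n⁵ is O(n⁵), while g(n) = n^(2/3) is O(n^(2/3)).
Since O(n^(2/3)) grows slower than O(n⁵), g(n) is dominated.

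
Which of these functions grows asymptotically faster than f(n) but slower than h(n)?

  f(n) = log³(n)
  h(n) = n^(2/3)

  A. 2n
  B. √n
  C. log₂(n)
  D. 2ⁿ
B

We need g(n) with log³(n) = o(g(n)) and g(n) = o(n^(2/3)), i.e. O(log³ n) ≺ g ≺ O(n^(2/3)).
Check each option:
  A. 2n — O(n) does not grow strictly slower than h(n)
  B. √n — O(√n) is strictly between O(log³ n) and O(n^(2/3)) ✓
  C. log₂(n) — O(log n) does not grow strictly faster than f(n)
  D. 2ⁿ — O(2ⁿ) does not grow strictly slower than h(n)

Only option B (√n) lies strictly between.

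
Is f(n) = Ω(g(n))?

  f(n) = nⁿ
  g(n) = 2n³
True

f(n) = nⁿ is O(nⁿ), and g(n) = 2n³ is O(n³).
Since O(nⁿ) grows at least as fast as O(n³), f(n) = Ω(g(n)) is true.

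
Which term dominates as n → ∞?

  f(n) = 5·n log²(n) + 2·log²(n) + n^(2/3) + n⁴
n⁴

Looking at each term:
  - 5·n log²(n) is O(n log² n)
  - 2·log²(n) is O(log² n)
  - n^(2/3) is O(n^(2/3))
  - n⁴ is O(n⁴)

The term n⁴ (O(n⁴)) grows fastest and dominates all others.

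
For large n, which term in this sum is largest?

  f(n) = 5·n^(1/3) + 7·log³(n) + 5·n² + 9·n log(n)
5·n²

Looking at each term:
  - 5·n^(1/3) is O(n^(1/3))
  - 7·log³(n) is O(log³ n)
  - 5·n² is O(n²)
  - 9·n log(n) is O(n log n)

The term 5·n² (O(n²)) grows fastest and dominates all others.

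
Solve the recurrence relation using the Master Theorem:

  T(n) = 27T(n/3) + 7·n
Θ(n³)

Master Theorem: a = 27, b = 3, f(n) = 7·n.
Compute the critical exponent d = log₃(27) = 3.
Compare f(n) = Θ(n) against n^d:
  k = 1 < d = 3, so f(n) = O(n^(d-ε)) — Case 1.
  The recursion cost dominates: T(n) = Θ(n^d) = Θ(n³).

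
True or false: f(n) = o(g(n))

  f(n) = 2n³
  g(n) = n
False

f(n) = 2n³ is O(n³), and g(n) = n is O(n).
Since O(n³) grows faster than or equal to O(n), f(n) = o(g(n)) is false.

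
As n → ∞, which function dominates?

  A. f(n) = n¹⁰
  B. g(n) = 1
A

f(n) = n¹⁰ is O(n¹⁰), while g(n) = 1 is O(1).
Since O(n¹⁰) grows faster than O(1), f(n) dominates.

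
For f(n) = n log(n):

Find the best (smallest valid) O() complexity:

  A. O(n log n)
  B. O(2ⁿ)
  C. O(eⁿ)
A

f(n) = n log(n) is O(n log n).
All listed options are valid Big-O bounds (upper bounds),
but O(n log n) is the tightest (smallest valid bound).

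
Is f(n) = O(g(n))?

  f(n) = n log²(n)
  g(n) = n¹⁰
True

f(n) = n log²(n) is O(n log² n), and g(n) = n¹⁰ is O(n¹⁰).
Since O(n log² n) ⊆ O(n¹⁰) (f grows no faster than g), f(n) = O(g(n)) is true.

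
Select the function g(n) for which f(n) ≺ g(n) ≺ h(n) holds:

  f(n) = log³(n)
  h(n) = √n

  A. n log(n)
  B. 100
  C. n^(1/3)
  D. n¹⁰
C

We need g(n) with log³(n) = o(g(n)) and g(n) = o(√n), i.e. O(log³ n) ≺ g ≺ O(√n).
Check each option:
  A. n log(n) — O(n log n) does not grow strictly slower than h(n)
  B. 100 — O(1) does not grow strictly faster than f(n)
  C. n^(1/3) — O(n^(1/3)) is strictly between O(log³ n) and O(√n) ✓
  D. n¹⁰ — O(n¹⁰) does not grow strictly slower than h(n)

Only option C (n^(1/3)) lies strictly between.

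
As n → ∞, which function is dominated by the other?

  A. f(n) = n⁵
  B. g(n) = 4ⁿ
A

f(n) = n⁵ is O(n⁵), while g(n) = 4ⁿ is O(4ⁿ).
Since O(n⁵) grows slower than O(4ⁿ), f(n) is dominated.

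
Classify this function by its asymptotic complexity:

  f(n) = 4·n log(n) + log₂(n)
O(n log n)

The dominant term in 4·n log(n) + log₂(n) is 4·n log(n), which is Θ(n log n).
Lower-order terms (log₂(n)) are asymptotically negligible.
Constants are absorbed, so the tightest bound is O(n log n).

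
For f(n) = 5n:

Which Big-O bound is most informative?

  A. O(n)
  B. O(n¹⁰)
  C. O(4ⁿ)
A

f(n) = 5n is O(n).
All listed options are valid Big-O bounds (upper bounds),
but O(n) is the tightest (smallest valid bound).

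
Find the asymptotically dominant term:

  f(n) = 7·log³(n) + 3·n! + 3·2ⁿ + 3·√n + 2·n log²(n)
3·n!

Looking at each term:
  - 7·log³(n) is O(log³ n)
  - 3·n! is O(n!)
  - 3·2ⁿ is O(2ⁿ)
  - 3·√n is O(√n)
  - 2·n log²(n) is O(n log² n)

The term 3·n! (O(n!)) grows fastest and dominates all others.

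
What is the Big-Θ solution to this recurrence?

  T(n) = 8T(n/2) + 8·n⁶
Θ(n⁶)

Master Theorem: a = 8, b = 2, f(n) = 8·n⁶.
Compute the critical exponent d = log₂(8) = 3.
Compare f(n) = Θ(n⁶) against n^d:
  k = 6 > d = 3, so f(n) = Ω(n^(d+ε)) — Case 3.
  Regularity: a·(n/b)^6/n^6 = a/b^6 = 8/64 < 1 ✓.
  The top-level work dominates: T(n) = Θ(f(n)) = Θ(n⁶).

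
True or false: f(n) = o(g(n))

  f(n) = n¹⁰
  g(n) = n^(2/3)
False

f(n) = n¹⁰ is O(n¹⁰), and g(n) = n^(2/3) is O(n^(2/3)).
Since O(n¹⁰) grows faster than or equal to O(n^(2/3)), f(n) = o(g(n)) is false.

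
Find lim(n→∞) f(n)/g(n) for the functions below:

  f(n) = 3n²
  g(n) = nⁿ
0

Since 3n² (O(n²)) grows slower than nⁿ (O(nⁿ)),
the ratio f(n)/g(n) → 0 as n → ∞.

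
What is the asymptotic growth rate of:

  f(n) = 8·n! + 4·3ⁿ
Θ(n!)

Order the terms by growth rate: 4·3ⁿ ≺ 8·n!.
The fastest-growing term 8·n! dominates as n → ∞; dropping its constant factor gives Θ(n!).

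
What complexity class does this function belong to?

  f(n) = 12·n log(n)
O(n log n)

The dominant term in 12·n log(n) is 12·n log(n), which is Θ(n log n).
Constants are absorbed, so the tightest bound is O(n log n).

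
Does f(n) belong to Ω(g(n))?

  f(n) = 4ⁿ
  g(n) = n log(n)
True

f(n) = 4ⁿ is O(4ⁿ), and g(n) = n log(n) is O(n log n).
Since O(4ⁿ) grows at least as fast as O(n log n), f(n) = Ω(g(n)) is true.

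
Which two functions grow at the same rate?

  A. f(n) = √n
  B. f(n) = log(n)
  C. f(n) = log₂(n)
B and C

Examining each function:
  A. √n is O(√n)
  B. log(n) is O(log n)
  C. log₂(n) is O(log n)

Functions B and C both have the same complexity class.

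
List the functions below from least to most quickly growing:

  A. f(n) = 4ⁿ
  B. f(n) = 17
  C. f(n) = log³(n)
B < C < A

Comparing growth rates:
B = 17 is O(1)
C = log³(n) is O(log³ n)
A = 4ⁿ is O(4ⁿ)

Therefore, the order from slowest to fastest is: B < C < A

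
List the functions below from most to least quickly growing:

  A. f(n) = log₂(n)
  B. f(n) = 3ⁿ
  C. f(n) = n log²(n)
B > C > A

Comparing growth rates:
B = 3ⁿ is O(3ⁿ)
C = n log²(n) is O(n log² n)
A = log₂(n) is O(log n)

Therefore, the order from fastest to slowest is: B > C > A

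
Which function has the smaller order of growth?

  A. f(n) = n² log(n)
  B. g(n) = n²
B

f(n) = n² log(n) is O(n² log n), while g(n) = n² is O(n²).
Since O(n²) grows slower than O(n² log n), g(n) is dominated.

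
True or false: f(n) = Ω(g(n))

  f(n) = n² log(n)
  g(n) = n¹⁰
False

f(n) = n² log(n) is O(n² log n), and g(n) = n¹⁰ is O(n¹⁰).
Since O(n² log n) grows slower than O(n¹⁰), f(n) = Ω(g(n)) is false.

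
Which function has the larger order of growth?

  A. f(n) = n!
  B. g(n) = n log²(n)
A

f(n) = n! is O(n!), while g(n) = n log²(n) is O(n log² n).
Since O(n!) grows faster than O(n log² n), f(n) dominates.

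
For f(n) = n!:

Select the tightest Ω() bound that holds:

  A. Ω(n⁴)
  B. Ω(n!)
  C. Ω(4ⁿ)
B

f(n) = n! is Ω(n!).
All listed options are valid Big-Ω bounds (lower bounds),
but Ω(n!) is the tightest (largest valid bound).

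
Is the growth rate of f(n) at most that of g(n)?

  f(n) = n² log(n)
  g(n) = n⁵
True

f(n) = n² log(n) is O(n² log n), and g(n) = n⁵ is O(n⁵).
Since O(n² log n) ⊆ O(n⁵) (f grows no faster than g), f(n) = O(g(n)) is true.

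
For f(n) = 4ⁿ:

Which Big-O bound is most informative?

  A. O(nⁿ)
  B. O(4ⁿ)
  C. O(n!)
B

f(n) = 4ⁿ is O(4ⁿ).
All listed options are valid Big-O bounds (upper bounds),
but O(4ⁿ) is the tightest (smallest valid bound).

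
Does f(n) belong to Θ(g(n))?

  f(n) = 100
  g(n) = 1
True

f(n) = 100 and g(n) = 1 are both O(1).
Since they have the same asymptotic growth rate, f(n) = Θ(g(n)) is true.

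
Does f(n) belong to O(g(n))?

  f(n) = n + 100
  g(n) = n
True

f(n) = n + 100 and g(n) = n are both O(n).
Big-O permits equal growth rates (f ≤ c·g for some c), so f(n) = O(g(n)) is true.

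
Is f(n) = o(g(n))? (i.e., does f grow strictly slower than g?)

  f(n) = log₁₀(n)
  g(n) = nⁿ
True

f(n) = log₁₀(n) is O(log n), and g(n) = nⁿ is O(nⁿ).
Since O(log n) grows strictly slower than O(nⁿ), f(n) = o(g(n)) is true.
This means lim(n→∞) f(n)/g(n) = 0.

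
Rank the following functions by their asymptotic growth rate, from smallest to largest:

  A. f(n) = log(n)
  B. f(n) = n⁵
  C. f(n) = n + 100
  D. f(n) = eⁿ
A < C < B < D

Comparing growth rates:
A = log(n) is O(log n)
C = n + 100 is O(n)
B = n⁵ is O(n⁵)
D = eⁿ is O(eⁿ)

Therefore, the order from slowest to fastest is: A < C < B < D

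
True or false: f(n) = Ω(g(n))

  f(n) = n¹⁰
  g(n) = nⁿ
False

f(n) = n¹⁰ is O(n¹⁰), and g(n) = nⁿ is O(nⁿ).
Since O(n¹⁰) grows slower than O(nⁿ), f(n) = Ω(g(n)) is false.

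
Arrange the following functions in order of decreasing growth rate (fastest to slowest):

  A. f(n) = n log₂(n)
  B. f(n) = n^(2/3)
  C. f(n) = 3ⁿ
C > A > B

Comparing growth rates:
C = 3ⁿ is O(3ⁿ)
A = n log₂(n) is O(n log n)
B = n^(2/3) is O(n^(2/3))

Therefore, the order from fastest to slowest is: C > A > B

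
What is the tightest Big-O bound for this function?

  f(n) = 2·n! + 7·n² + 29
O(n!)

The dominant term in 2·n! + 7·n² + 29 is 2·n!, which is Θ(n!).
Lower-order terms (7·n², 29) are asymptotically negligible.
Constants are absorbed, so the tightest bound is O(n!).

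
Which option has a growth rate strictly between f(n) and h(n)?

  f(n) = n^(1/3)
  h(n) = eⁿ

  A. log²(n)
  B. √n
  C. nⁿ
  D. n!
B

We need g(n) with n^(1/3) = o(g(n)) and g(n) = o(eⁿ), i.e. O(n^(1/3)) ≺ g ≺ O(eⁿ).
Check each option:
  A. log²(n) — O(log² n) does not grow strictly faster than f(n)
  B. √n — O(√n) is strictly between O(n^(1/3)) and O(eⁿ) ✓
  C. nⁿ — O(nⁿ) does not grow strictly slower than h(n)
  D. n! — O(n!) does not grow strictly slower than h(n)

Only option B (√n) lies strictly between.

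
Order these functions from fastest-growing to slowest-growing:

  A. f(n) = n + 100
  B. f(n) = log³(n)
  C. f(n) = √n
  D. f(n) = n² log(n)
D > A > C > B

Comparing growth rates:
D = n² log(n) is O(n² log n)
A = n + 100 is O(n)
C = √n is O(√n)
B = log³(n) is O(log³ n)

Therefore, the order from fastest to slowest is: D > A > C > B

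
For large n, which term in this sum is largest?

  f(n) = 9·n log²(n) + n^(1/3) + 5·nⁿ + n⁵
5·nⁿ

Looking at each term:
  - 9·n log²(n) is O(n log² n)
  - n^(1/3) is O(n^(1/3))
  - 5·nⁿ is O(nⁿ)
  - n⁵ is O(n⁵)

The term 5·nⁿ (O(nⁿ)) grows fastest and dominates all others.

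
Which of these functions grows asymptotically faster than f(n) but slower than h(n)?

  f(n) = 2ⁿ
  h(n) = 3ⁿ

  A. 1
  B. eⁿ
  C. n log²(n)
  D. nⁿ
B

We need g(n) with 2ⁿ = o(g(n)) and g(n) = o(3ⁿ), i.e. O(2ⁿ) ≺ g ≺ O(3ⁿ).
Check each option:
  A. 1 — O(1) does not grow strictly faster than f(n)
  B. eⁿ — O(eⁿ) is strictly between O(2ⁿ) and O(3ⁿ) ✓
  C. n log²(n) — O(n log² n) does not grow strictly faster than f(n)
  D. nⁿ — O(nⁿ) does not grow strictly slower than h(n)

Only option B (eⁿ) lies strictly between.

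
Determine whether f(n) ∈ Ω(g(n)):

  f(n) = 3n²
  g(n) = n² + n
True

f(n) = 3n² and g(n) = n² + n are both O(n²).
Big-Ω permits equal growth rates (f ≥ c·g for some c > 0), so f(n) = Ω(g(n)) is true.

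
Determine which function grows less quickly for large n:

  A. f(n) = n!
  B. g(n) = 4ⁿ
B

f(n) = n! is O(n!), while g(n) = 4ⁿ is O(4ⁿ).
Since O(4ⁿ) grows slower than O(n!), g(n) is dominated.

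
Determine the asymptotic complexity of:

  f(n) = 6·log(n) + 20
O(log n)

The dominant term in 6·log(n) + 20 is 6·log(n), which is Θ(log n).
Lower-order terms (20) are asymptotically negligible.
Constants are absorbed, so the tightest bound is O(log n).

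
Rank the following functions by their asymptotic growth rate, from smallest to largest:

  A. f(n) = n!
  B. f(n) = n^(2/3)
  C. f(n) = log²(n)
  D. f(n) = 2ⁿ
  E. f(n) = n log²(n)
C < B < E < D < A

Comparing growth rates:
C = log²(n) is O(log² n)
B = n^(2/3) is O(n^(2/3))
E = n log²(n) is O(n log² n)
D = 2ⁿ is O(2ⁿ)
A = n! is O(n!)

Therefore, the order from slowest to fastest is: C < B < E < D < A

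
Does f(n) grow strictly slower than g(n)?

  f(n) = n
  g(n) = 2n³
True

f(n) = n is O(n), and g(n) = 2n³ is O(n³).
Since O(n) grows strictly slower than O(n³), f(n) = o(g(n)) is true.
This means lim(n→∞) f(n)/g(n) = 0.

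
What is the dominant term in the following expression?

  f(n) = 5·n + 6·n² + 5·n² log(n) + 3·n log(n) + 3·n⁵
3·n⁵

Looking at each term:
  - 5·n is O(n)
  - 6·n² is O(n²)
  - 5·n² log(n) is O(n² log n)
  - 3·n log(n) is O(n log n)
  - 3·n⁵ is O(n⁵)

The term 3·n⁵ (O(n⁵)) grows fastest and dominates all others.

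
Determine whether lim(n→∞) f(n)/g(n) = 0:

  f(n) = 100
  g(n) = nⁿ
True

f(n) = 100 is O(1), and g(n) = nⁿ is O(nⁿ).
Since O(1) grows strictly slower than O(nⁿ), f(n) = o(g(n)) is true.
This means lim(n→∞) f(n)/g(n) = 0.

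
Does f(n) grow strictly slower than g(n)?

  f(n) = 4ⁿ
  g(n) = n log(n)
False

f(n) = 4ⁿ is O(4ⁿ), and g(n) = n log(n) is O(n log n).
Since O(4ⁿ) grows faster than or equal to O(n log n), f(n) = o(g(n)) is false.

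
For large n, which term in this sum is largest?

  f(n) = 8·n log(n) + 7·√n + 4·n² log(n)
4·n² log(n)

Looking at each term:
  - 8·n log(n) is O(n log n)
  - 7·√n is O(√n)
  - 4·n² log(n) is O(n² log n)

The term 4·n² log(n) (O(n² log n)) grows fastest and dominates all others.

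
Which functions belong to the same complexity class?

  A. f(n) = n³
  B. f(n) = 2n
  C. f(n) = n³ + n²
A and C

Examining each function:
  A. n³ is O(n³)
  B. 2n is O(n)
  C. n³ + n² is O(n³)

Functions A and C both have the same complexity class.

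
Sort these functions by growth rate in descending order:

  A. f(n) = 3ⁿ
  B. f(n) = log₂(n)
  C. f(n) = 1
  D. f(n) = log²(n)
A > D > B > C

Comparing growth rates:
A = 3ⁿ is O(3ⁿ)
D = log²(n) is O(log² n)
B = log₂(n) is O(log n)
C = 1 is O(1)

Therefore, the order from fastest to slowest is: A > D > B > C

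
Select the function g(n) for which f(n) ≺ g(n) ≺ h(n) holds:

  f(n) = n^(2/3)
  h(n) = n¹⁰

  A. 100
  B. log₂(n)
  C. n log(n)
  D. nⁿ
C

We need g(n) with n^(2/3) = o(g(n)) and g(n) = o(n¹⁰), i.e. O(n^(2/3)) ≺ g ≺ O(n¹⁰).
Check each option:
  A. 100 — O(1) does not grow strictly faster than f(n)
  B. log₂(n) — O(log n) does not grow strictly faster than f(n)
  C. n log(n) — O(n log n) is strictly between O(n^(2/3)) and O(n¹⁰) ✓
  D. nⁿ — O(nⁿ) does not grow strictly slower than h(n)

Only option C (n log(n)) lies strictly between.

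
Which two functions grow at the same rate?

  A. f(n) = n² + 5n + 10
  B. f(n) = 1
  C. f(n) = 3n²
A and C

Examining each function:
  A. n² + 5n + 10 is O(n²)
  B. 1 is O(1)
  C. 3n² is O(n²)

Functions A and C both have the same complexity class.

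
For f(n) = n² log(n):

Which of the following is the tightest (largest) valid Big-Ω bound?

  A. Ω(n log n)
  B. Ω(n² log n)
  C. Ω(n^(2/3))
B

f(n) = n² log(n) is Ω(n² log n).
All listed options are valid Big-Ω bounds (lower bounds),
but Ω(n² log n) is the tightest (largest valid bound).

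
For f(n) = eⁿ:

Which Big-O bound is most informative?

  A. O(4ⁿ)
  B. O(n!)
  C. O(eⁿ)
C

f(n) = eⁿ is O(eⁿ).
All listed options are valid Big-O bounds (upper bounds),
but O(eⁿ) is the tightest (smallest valid bound).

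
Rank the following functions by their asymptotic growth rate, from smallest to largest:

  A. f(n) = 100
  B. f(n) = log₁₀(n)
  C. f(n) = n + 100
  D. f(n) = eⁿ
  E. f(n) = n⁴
A < B < C < E < D

Comparing growth rates:
A = 100 is O(1)
B = log₁₀(n) is O(log n)
C = n + 100 is O(n)
E = n⁴ is O(n⁴)
D = eⁿ is O(eⁿ)

Therefore, the order from slowest to fastest is: A < B < C < E < D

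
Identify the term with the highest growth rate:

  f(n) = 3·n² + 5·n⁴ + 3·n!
3·n!

Looking at each term:
  - 3·n² is O(n²)
  - 5·n⁴ is O(n⁴)
  - 3·n! is O(n!)

The term 3·n! (O(n!)) grows fastest and dominates all others.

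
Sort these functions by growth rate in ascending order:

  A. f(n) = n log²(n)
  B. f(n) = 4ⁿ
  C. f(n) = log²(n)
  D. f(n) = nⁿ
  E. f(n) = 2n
C < E < A < B < D

Comparing growth rates:
C = log²(n) is O(log² n)
E = 2n is O(n)
A = n log²(n) is O(n log² n)
B = 4ⁿ is O(4ⁿ)
D = nⁿ is O(nⁿ)

Therefore, the order from slowest to fastest is: C < E < A < B < D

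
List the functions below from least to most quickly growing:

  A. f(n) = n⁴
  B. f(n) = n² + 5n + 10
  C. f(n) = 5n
C < B < A

Comparing growth rates:
C = 5n is O(n)
B = n² + 5n + 10 is O(n²)
A = n⁴ is O(n⁴)

Therefore, the order from slowest to fastest is: C < B < A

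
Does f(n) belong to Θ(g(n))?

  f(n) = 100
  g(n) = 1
True

f(n) = 100 and g(n) = 1 are both O(1).
Since they have the same asymptotic growth rate, f(n) = Θ(g(n)) is true.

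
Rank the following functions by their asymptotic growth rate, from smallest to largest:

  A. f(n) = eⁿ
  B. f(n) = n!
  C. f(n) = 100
C < A < B

Comparing growth rates:
C = 100 is O(1)
A = eⁿ is O(eⁿ)
B = n! is O(n!)

Therefore, the order from slowest to fastest is: C < A < B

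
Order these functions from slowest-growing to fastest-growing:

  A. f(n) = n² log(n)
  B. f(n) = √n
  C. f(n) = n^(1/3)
C < B < A

Comparing growth rates:
C = n^(1/3) is O(n^(1/3))
B = √n is O(√n)
A = n² log(n) is O(n² log n)

Therefore, the order from slowest to fastest is: C < B < A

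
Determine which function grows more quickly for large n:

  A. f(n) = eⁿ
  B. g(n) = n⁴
A

f(n) = eⁿ is O(eⁿ), while g(n) = n⁴ is O(n⁴).
Since O(eⁿ) grows faster than O(n⁴), f(n) dominates.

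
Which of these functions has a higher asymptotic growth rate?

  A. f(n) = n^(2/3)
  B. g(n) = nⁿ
B

f(n) = n^(2/3) is O(n^(2/3)), while g(n) = nⁿ is O(nⁿ).
Since O(nⁿ) grows faster than O(n^(2/3)), g(n) dominates.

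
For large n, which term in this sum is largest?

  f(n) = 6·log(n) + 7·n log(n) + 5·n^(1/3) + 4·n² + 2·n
4·n²

Looking at each term:
  - 6·log(n) is O(log n)
  - 7·n log(n) is O(n log n)
  - 5·n^(1/3) is O(n^(1/3))
  - 4·n² is O(n²)
  - 2·n is O(n)

The term 4·n² (O(n²)) grows fastest and dominates all others.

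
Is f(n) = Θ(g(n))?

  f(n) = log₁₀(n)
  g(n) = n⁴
False

f(n) = log₁₀(n) is O(log n), and g(n) = n⁴ is O(n⁴).
Since they have different growth rates, f(n) = Θ(g(n)) is false.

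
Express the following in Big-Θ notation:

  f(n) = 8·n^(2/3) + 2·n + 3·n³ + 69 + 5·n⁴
Θ(n⁴)

Order the terms by growth rate: 69 ≺ 8·n^(2/3) ≺ 2·n ≺ 3·n³ ≺ 5·n⁴.
The fastest-growing term 5·n⁴ dominates as n → ∞; dropping its constant factor gives Θ(n⁴).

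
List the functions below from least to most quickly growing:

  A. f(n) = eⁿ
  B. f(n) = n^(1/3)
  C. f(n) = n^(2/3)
B < C < A

Comparing growth rates:
B = n^(1/3) is O(n^(1/3))
C = n^(2/3) is O(n^(2/3))
A = eⁿ is O(eⁿ)

Therefore, the order from slowest to fastest is: B < C < A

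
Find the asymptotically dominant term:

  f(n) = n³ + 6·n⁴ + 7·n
6·n⁴

Looking at each term:
  - n³ is O(n³)
  - 6·n⁴ is O(n⁴)
  - 7·n is O(n)

The term 6·n⁴ (O(n⁴)) grows fastest and dominates all others.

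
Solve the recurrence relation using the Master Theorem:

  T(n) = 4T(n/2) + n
Θ(n²)

Master Theorem: a = 4, b = 2, f(n) = n.
Compute the critical exponent d = log₂(4) = 2.
Compare f(n) = Θ(n) against n^d:
  k = 1 < d = 2, so f(n) = O(n^(d-ε)) — Case 1.
  The recursion cost dominates: T(n) = Θ(n^d) = Θ(n²).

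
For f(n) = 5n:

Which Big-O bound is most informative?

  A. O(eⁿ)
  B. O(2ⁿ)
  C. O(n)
C

f(n) = 5n is O(n).
All listed options are valid Big-O bounds (upper bounds),
but O(n) is the tightest (smallest valid bound).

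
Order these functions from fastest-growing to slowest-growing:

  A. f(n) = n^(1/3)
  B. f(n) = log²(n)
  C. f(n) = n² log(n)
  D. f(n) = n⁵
D > C > A > B

Comparing growth rates:
D = n⁵ is O(n⁵)
C = n² log(n) is O(n² log n)
A = n^(1/3) is O(n^(1/3))
B = log²(n) is O(log² n)

Therefore, the order from fastest to slowest is: D > C > A > B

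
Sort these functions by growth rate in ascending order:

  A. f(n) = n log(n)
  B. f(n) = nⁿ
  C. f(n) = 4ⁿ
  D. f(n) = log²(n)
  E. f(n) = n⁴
D < A < E < C < B

Comparing growth rates:
D = log²(n) is O(log² n)
A = n log(n) is O(n log n)
E = n⁴ is O(n⁴)
C = 4ⁿ is O(4ⁿ)
B = nⁿ is O(nⁿ)

Therefore, the order from slowest to fastest is: D < A < E < C < B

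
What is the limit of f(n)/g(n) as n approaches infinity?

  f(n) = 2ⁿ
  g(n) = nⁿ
0

Since 2ⁿ (O(2ⁿ)) grows slower than nⁿ (O(nⁿ)),
the ratio f(n)/g(n) → 0 as n → ∞.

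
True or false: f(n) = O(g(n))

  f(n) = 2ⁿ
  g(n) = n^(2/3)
False

f(n) = 2ⁿ is O(2ⁿ), and g(n) = n^(2/3) is O(n^(2/3)).
Since O(2ⁿ) grows faster than O(n^(2/3)), f(n) = O(g(n)) is false.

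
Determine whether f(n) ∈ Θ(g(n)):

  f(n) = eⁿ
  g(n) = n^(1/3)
False

f(n) = eⁿ is O(eⁿ), and g(n) = n^(1/3) is O(n^(1/3)).
Since they have different growth rates, f(n) = Θ(g(n)) is false.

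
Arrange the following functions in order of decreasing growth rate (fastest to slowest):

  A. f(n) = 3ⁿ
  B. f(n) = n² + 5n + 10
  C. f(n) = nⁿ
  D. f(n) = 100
C > A > B > D

Comparing growth rates:
C = nⁿ is O(nⁿ)
A = 3ⁿ is O(3ⁿ)
B = n² + 5n + 10 is O(n²)
D = 100 is O(1)

Therefore, the order from fastest to slowest is: C > A > B > D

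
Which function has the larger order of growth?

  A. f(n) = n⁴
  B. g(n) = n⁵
B

f(n) = n⁴ is O(n⁴), while g(n) = n⁵ is O(n⁵).
Since O(n⁵) grows faster than O(n⁴), g(n) dominates.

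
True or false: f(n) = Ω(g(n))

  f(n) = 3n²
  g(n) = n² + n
True

f(n) = 3n² and g(n) = n² + n are both O(n²).
Big-Ω permits equal growth rates (f ≥ c·g for some c > 0), so f(n) = Ω(g(n)) is true.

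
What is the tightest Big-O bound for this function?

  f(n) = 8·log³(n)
O(log³ n)

The dominant term in 8·log³(n) is 8·log³(n), which is Θ(log³ n).
Constants are absorbed, so the tightest bound is O(log³ n).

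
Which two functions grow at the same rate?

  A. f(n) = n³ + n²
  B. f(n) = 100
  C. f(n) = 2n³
A and C

Examining each function:
  A. n³ + n² is O(n³)
  B. 100 is O(1)
  C. 2n³ is O(n³)

Functions A and C both have the same complexity class.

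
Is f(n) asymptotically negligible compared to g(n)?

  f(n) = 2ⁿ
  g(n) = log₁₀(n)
False

f(n) = 2ⁿ is O(2ⁿ), and g(n) = log₁₀(n) is O(log n).
Since O(2ⁿ) grows faster than or equal to O(log n), f(n) = o(g(n)) is false.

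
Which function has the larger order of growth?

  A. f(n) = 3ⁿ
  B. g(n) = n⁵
A

f(n) = 3ⁿ is O(3ⁿ), while g(n) = n⁵ is O(n⁵).
Since O(3ⁿ) grows faster than O(n⁵), f(n) dominates.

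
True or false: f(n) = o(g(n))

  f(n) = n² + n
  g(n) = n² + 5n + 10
False

f(n) = n² + n is O(n²), and g(n) = n² + 5n + 10 is O(n²).
Since they have the same growth rate, f(n) = o(g(n)) is false.
(f = o(g) requires f to grow strictly slower, not equal.)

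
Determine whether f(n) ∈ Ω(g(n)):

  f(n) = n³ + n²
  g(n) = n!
False

f(n) = n³ + n² is O(n³), and g(n) = n! is O(n!).
Since O(n³) grows slower than O(n!), f(n) = Ω(g(n)) is false.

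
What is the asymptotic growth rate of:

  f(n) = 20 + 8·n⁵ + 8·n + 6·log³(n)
Θ(n⁵)

Order the terms by growth rate: 20 ≺ 6·log³(n) ≺ 8·n ≺ 8·n⁵.
The fastest-growing term 8·n⁵ dominates as n → ∞; dropping its constant factor gives Θ(n⁵).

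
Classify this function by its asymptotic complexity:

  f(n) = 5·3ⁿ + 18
O(3ⁿ)

The dominant term in 5·3ⁿ + 18 is 5·3ⁿ, which is Θ(3ⁿ).
Lower-order terms (18) are asymptotically negligible.
Constants are absorbed, so the tightest bound is O(3ⁿ).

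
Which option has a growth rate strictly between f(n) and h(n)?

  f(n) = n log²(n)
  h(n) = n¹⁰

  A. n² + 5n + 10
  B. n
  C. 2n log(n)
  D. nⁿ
A

We need g(n) with n log²(n) = o(g(n)) and g(n) = o(n¹⁰), i.e. O(n log² n) ≺ g ≺ O(n¹⁰).
Check each option:
  A. n² + 5n + 10 — O(n²) is strictly between O(n log² n) and O(n¹⁰) ✓
  B. n — O(n) does not grow strictly faster than f(n)
  C. 2n log(n) — O(n log n) does not grow strictly faster than f(n)
  D. nⁿ — O(nⁿ) does not grow strictly slower than h(n)

Only option A (n² + 5n + 10) lies strictly between.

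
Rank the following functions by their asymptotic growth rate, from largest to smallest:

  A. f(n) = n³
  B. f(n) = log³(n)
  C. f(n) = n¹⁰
C > A > B

Comparing growth rates:
C = n¹⁰ is O(n¹⁰)
A = n³ is O(n³)
B = log³(n) is O(log³ n)

Therefore, the order from fastest to slowest is: C > A > B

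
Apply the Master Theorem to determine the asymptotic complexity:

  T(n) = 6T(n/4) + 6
Θ(n^log₄(6))

Master Theorem: a = 6, b = 4, f(n) = 6.
Compute the critical exponent d = log₄(6) = 1.292.
Compare f(n) = Θ(1) against n^d:
  k = 0 < d = 1.292, so f(n) = O(n^(d-ε)) — Case 1.
  The recursion cost dominates: T(n) = Θ(n^d) = Θ(n^log₄(6)).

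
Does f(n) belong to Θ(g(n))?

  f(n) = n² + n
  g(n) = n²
True

f(n) = n² + n and g(n) = n² are both O(n²).
Since they have the same asymptotic growth rate, f(n) = Θ(g(n)) is true.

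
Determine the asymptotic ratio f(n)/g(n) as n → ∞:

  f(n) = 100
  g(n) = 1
100

Since 100 and 1 have the same growth rate (O(1)),
the ratio converges to a constant: 100.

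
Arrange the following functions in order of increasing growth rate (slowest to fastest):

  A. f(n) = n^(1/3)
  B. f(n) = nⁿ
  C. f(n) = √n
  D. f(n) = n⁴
A < C < D < B

Comparing growth rates:
A = n^(1/3) is O(n^(1/3))
C = √n is O(√n)
D = n⁴ is O(n⁴)
B = nⁿ is O(nⁿ)

Therefore, the order from slowest to fastest is: A < C < D < B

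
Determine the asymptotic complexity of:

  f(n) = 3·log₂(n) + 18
O(log n)

The dominant term in 3·log₂(n) + 18 is 3·log₂(n), which is Θ(log n).
Lower-order terms (18) are asymptotically negligible.
Constants are absorbed, so the tightest bound is O(log n).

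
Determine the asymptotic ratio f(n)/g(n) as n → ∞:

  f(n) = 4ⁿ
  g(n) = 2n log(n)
∞

Since 4ⁿ (O(4ⁿ)) grows faster than 2n log(n) (O(n log n)),
the ratio f(n)/g(n) → ∞ as n → ∞.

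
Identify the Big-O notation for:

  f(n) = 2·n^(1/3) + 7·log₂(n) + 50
O(n^(1/3))

The dominant term in 2·n^(1/3) + 7·log₂(n) + 50 is 2·n^(1/3), which is Θ(n^(1/3)).
Lower-order terms (7·log₂(n), 50) are asymptotically negligible.
Constants are absorbed, so the tightest bound is O(n^(1/3)).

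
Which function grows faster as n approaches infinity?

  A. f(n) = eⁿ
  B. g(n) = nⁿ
B

f(n) = eⁿ is O(eⁿ), while g(n) = nⁿ is O(nⁿ).
Since O(nⁿ) grows faster than O(eⁿ), g(n) dominates.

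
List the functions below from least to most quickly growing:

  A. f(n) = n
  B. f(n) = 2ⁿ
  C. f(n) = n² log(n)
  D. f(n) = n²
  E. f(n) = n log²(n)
A < E < D < C < B

Comparing growth rates:
A = n is O(n)
E = n log²(n) is O(n log² n)
D = n² is O(n²)
C = n² log(n) is O(n² log n)
B = 2ⁿ is O(2ⁿ)

Therefore, the order from slowest to fastest is: A < E < D < C < B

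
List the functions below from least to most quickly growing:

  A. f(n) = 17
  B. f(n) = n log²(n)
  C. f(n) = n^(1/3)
A < C < B

Comparing growth rates:
A = 17 is O(1)
C = n^(1/3) is O(n^(1/3))
B = n log²(n) is O(n log² n)

Therefore, the order from slowest to fastest is: A < C < B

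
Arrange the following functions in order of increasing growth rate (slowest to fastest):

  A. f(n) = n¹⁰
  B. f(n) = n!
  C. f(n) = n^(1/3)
C < A < B

Comparing growth rates:
C = n^(1/3) is O(n^(1/3))
A = n¹⁰ is O(n¹⁰)
B = n! is O(n!)

Therefore, the order from slowest to fastest is: C < A < B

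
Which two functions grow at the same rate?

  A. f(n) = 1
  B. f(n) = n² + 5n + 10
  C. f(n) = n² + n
B and C

Examining each function:
  A. 1 is O(1)
  B. n² + 5n + 10 is O(n²)
  C. n² + n is O(n²)

Functions B and C both have the same complexity class.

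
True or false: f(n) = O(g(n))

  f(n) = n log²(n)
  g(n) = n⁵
True

f(n) = n log²(n) is O(n log² n), and g(n) = n⁵ is O(n⁵).
Since O(n log² n) ⊆ O(n⁵) (f grows no faster than g), f(n) = O(g(n)) is true.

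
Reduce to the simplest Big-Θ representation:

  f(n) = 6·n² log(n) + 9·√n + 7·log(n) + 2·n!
Θ(n!)

Order the terms by growth rate: 7·log(n) ≺ 9·√n ≺ 6·n² log(n) ≺ 2·n!.
The fastest-growing term 2·n! dominates as n → ∞; dropping its constant factor gives Θ(n!).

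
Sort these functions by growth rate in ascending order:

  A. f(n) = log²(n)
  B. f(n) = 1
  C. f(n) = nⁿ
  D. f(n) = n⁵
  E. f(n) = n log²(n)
B < A < E < D < C

Comparing growth rates:
B = 1 is O(1)
A = log²(n) is O(log² n)
E = n log²(n) is O(n log² n)
D = n⁵ is O(n⁵)
C = nⁿ is O(nⁿ)

Therefore, the order from slowest to fastest is: B < A < E < D < C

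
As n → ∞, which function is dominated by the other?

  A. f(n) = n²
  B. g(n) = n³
A

f(n) = n² is O(n²), while g(n) = n³ is O(n³).
Since O(n²) grows slower than O(n³), f(n) is dominated.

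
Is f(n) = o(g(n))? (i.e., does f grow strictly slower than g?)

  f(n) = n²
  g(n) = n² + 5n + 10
False

f(n) = n² is O(n²), and g(n) = n² + 5n + 10 is O(n²).
Since they have the same growth rate, f(n) = o(g(n)) is false.
(f = o(g) requires f to grow strictly slower, not equal.)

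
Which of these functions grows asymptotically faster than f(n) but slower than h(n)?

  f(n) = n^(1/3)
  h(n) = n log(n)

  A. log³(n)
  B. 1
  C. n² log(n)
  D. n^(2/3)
D

We need g(n) with n^(1/3) = o(g(n)) and g(n) = o(n log(n)), i.e. O(n^(1/3)) ≺ g ≺ O(n log n).
Check each option:
  A. log³(n) — O(log³ n) does not grow strictly faster than f(n)
  B. 1 — O(1) does not grow strictly faster than f(n)
  C. n² log(n) — O(n² log n) does not grow strictly slower than h(n)
  D. n^(2/3) — O(n^(2/3)) is strictly between O(n^(1/3)) and O(n log n) ✓

Only option D (n^(2/3)) lies strictly between.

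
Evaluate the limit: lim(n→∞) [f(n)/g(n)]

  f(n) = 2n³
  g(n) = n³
2

Since 2n³ and n³ have the same growth rate (O(n³)),
the ratio converges to a constant: 2.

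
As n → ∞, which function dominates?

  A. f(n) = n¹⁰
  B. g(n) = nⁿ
B

f(n) = n¹⁰ is O(n¹⁰), while g(n) = nⁿ is O(nⁿ).
Since O(nⁿ) grows faster than O(n¹⁰), g(n) dominates.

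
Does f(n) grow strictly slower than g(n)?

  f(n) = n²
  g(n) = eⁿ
True

f(n) = n² is O(n²), and g(n) = eⁿ is O(eⁿ).
Since O(n²) grows strictly slower than O(eⁿ), f(n) = o(g(n)) is true.
This means lim(n→∞) f(n)/g(n) = 0.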